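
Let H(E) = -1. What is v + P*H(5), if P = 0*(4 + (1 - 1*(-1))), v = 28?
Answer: 28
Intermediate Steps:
P = 0 (P = 0*(4 + (1 + 1)) = 0*(4 + 2) = 0*6 = 0)
v + P*H(5) = 28 + 0*(-1) = 28 + 0 = 28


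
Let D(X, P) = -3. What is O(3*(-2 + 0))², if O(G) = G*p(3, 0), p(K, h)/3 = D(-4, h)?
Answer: 2916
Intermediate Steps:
p(K, h) = -9 (p(K, h) = 3*(-3) = -9)
O(G) = -9*G (O(G) = G*(-9) = -9*G)
O(3*(-2 + 0))² = (-27*(-2 + 0))² = (-27*(-2))² = (-9*(-6))² = 54² = 2916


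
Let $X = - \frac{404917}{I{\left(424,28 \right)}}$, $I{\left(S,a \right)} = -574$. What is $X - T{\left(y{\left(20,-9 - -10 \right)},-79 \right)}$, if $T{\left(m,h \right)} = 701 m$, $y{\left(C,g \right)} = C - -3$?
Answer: $- \frac{8849685}{574} \approx -15418.0$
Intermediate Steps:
$y{\left(C,g \right)} = 3 + C$ ($y{\left(C,g \right)} = C + 3 = 3 + C$)
$X = \frac{404917}{574}$ ($X = - \frac{404917}{-574} = \left(-404917\right) \left(- \frac{1}{574}\right) = \frac{404917}{574} \approx 705.43$)
$X - T{\left(y{\left(20,-9 - -10 \right)},-79 \right)} = \frac{404917}{574} - 701 \left(3 + 20\right) = \frac{404917}{574} - 701 \cdot 23 = \frac{404917}{574} - 16123 = - \frac{8849685}{574}$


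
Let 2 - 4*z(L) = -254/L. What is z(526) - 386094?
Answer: -406170235/1052 ≈ -3.8609e+5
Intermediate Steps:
z(L) = ½ + 127/(2*L) (z(L) = ½ - (-127)/(2*L) = ½ + 127/(2*L))
z(526) - 386094 = (½)*(127 + 526)/526 - 386094 = (½)*(1/526)*653 - 386094 = 653/1052 - 386094 = -406170235/1052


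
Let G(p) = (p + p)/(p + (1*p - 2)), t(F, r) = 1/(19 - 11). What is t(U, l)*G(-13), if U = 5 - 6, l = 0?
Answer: 13/112 ≈ 0.11607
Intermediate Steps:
U = -1
t(F, r) = ⅛ (t(F, r) = 1/8 = ⅛)
G(p) = 2*p/(-2 + 2*p) (G(p) = (2*p)/(p + (p - 2)) = (2*p)/(p + (-2 + p)) = (2*p)/(-2 + 2*p) = 2*p/(-2 + 2*p))
t(U, l)*G(-13) = (-13/(-1 - 13))/8 = (-13/(-14))/8 = (-13*(-1/14))/8 = (⅛)*(13/14) = 13/112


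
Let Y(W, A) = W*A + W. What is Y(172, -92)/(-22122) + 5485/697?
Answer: 66124307/7709517 ≈ 8.5770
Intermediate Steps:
Y(W, A) = W + A*W (Y(W, A) = A*W + W = W + A*W)
Y(172, -92)/(-22122) + 5485/697 = (172*(1 - 92))/(-22122) + 5485/697 = (172*(-91))*(-1/22122) + 5485*(1/697) = -15652*(-1/22122) + 5485/697 = 7826/11061 + 5485/697 = 66124307/7709517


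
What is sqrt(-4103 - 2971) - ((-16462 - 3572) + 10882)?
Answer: 9152 + 3*I*sqrt(786) ≈ 9152.0 + 84.107*I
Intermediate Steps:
sqrt(-4103 - 2971) - ((-16462 - 3572) + 10882) = sqrt(-7074) - (-20034 + 10882) = 3*I*sqrt(786) - 1*(-9152) = 3*I*sqrt(786) + 9152 = 9152 + 3*I*sqrt(786)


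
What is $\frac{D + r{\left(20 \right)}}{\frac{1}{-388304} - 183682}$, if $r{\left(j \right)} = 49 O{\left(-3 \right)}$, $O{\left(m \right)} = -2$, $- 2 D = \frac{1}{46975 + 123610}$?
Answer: $\frac{2163802100824}{4055627404099155} \approx 0.00053353$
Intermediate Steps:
$D = - \frac{1}{341170}$ ($D = - \frac{1}{2 \left(46975 + 123610\right)} = - \frac{1}{2 \cdot 170585} = \left(- \frac{1}{2}\right) \frac{1}{170585} = - \frac{1}{341170} \approx -2.9311 \cdot 10^{-6}$)
$r{\left(j \right)} = -98$ ($r{\left(j \right)} = 49 \left(-2\right) = -98$)
$\frac{D + r{\left(20 \right)}}{\frac{1}{-388304} - 183682} = \frac{- \frac{1}{341170} - 98}{\frac{1}{-388304} - 183682} = - \frac{33434661}{341170 \left(- \frac{1}{388304} - 183682\right)} = - \frac{33434661}{341170 \left(- \frac{71324455329}{388304}\right)} = \left(- \frac{33434661}{341170}\right) \left(- \frac{388304}{71324455329}\right) = \frac{2163802100824}{4055627404099155}$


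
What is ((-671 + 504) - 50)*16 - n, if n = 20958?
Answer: -24430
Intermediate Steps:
((-671 + 504) - 50)*16 - n = ((-671 + 504) - 50)*16 - 1*20958 = (-167 - 50)*16 - 20958 = -217*16 - 20958 = -3472 - 20958 = -24430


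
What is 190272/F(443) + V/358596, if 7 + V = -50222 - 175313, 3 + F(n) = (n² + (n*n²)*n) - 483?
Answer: -1085803260170747/1726364775938418 ≈ -0.62895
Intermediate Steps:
F(n) = -486 + n² + n⁴ (F(n) = -3 + ((n² + (n*n²)*n) - 483) = -3 + ((n² + n³*n) - 483) = -3 + ((n² + n⁴) - 483) = -3 + (-483 + n² + n⁴) = -486 + n² + n⁴)
V = -225542 (V = -7 + (-50222 - 175313) = -7 - 225535 = -225542)
190272/F(443) + V/358596 = 190272/(-486 + 443² + 443⁴) - 225542/358596 = 190272/(-486 + 196249 + 38513670001) - 225542*1/358596 = 190272/38513865764 - 112771/179298 = 190272*(1/38513865764) - 112771/179298 = 47568/9628466441 - 112771/179298 = -1085803260170747/1726364775938418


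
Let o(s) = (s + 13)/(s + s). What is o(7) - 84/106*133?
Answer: -38572/371 ≈ -103.97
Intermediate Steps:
o(s) = (13 + s)/(2*s) (o(s) = (13 + s)/((2*s)) = (13 + s)*(1/(2*s)) = (13 + s)/(2*s))
o(7) - 84/106*133 = (1/2)*(13 + 7)/7 - 84/106*133 = (1/2)*(1/7)*20 - 84*1/106*133 = 10/7 - 42/53*133 = 10/7 - 5586/53 = -38572/371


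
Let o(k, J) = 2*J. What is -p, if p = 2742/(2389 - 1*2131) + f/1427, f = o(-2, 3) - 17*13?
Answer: -642894/61361 ≈ -10.477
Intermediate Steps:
f = -215 (f = 2*3 - 17*13 = 6 - 221 = -215)
p = 642894/61361 (p = 2742/(2389 - 1*2131) - 215/1427 = 2742/(2389 - 2131) - 215*1/1427 = 2742/258 - 215/1427 = 2742*(1/258) - 215/1427 = 457/43 - 215/1427 = 642894/61361 ≈ 10.477)
-p = -1*642894/61361 = -642894/61361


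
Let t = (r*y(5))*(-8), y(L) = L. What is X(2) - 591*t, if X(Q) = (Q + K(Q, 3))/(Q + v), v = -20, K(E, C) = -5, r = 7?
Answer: 992881/6 ≈ 1.6548e+5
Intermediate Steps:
t = -280 (t = (7*5)*(-8) = 35*(-8) = -280)
X(Q) = (-5 + Q)/(-20 + Q) (X(Q) = (Q - 5)/(Q - 20) = (-5 + Q)/(-20 + Q))
X(2) - 591*t = (-5 + 2)/(-20 + 2) - 591*(-280) = -3/(-18) + 165480 = -1/18*(-3) + 165480 = 1/6 + 165480 = 992881/6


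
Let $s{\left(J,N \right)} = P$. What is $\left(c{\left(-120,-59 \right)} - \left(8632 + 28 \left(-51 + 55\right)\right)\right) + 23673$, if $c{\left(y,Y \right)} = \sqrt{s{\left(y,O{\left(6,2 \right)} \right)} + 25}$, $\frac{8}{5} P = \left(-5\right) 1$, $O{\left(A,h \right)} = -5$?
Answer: $14929 + \frac{5 \sqrt{14}}{4} \approx 14934.0$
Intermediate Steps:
$P = - \frac{25}{8}$ ($P = \frac{5 \left(\left(-5\right) 1\right)}{8} = \frac{5}{8} \left(-5\right) = - \frac{25}{8} \approx -3.125$)
$s{\left(J,N \right)} = - \frac{25}{8}$
$c{\left(y,Y \right)} = \frac{5 \sqrt{14}}{4}$ ($c{\left(y,Y \right)} = \sqrt{- \frac{25}{8} + 25} = \sqrt{\frac{175}{8}} = \frac{5 \sqrt{14}}{4}$)
$\left(c{\left(-120,-59 \right)} - \left(8632 + 28 \left(-51 + 55\right)\right)\right) + 23673 = \left(\frac{5 \sqrt{14}}{4} - \left(8632 + 28 \left(-51 + 55\right)\right)\right) + 23673 = \left(\frac{5 \sqrt{14}}{4} - \left(8632 + 28 \cdot 4\right)\right) + 23673 = \left(\frac{5 \sqrt{14}}{4} - 8744\right) + 23673 = \left(-8744 + \frac{5 \sqrt{14}}{4}\right) + 23673 = 14929 + \frac{5 \sqrt{14}}{4}$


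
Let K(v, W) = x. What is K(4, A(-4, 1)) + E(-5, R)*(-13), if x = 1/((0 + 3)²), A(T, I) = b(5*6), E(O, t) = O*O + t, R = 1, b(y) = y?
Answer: -3041/9 ≈ -337.89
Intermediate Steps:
E(O, t) = t + O² (E(O, t) = O² + t = t + O²)
A(T, I) = 30 (A(T, I) = 5*6 = 30)
x = ⅑ (x = 1/(3²) = 1/9 = ⅑ ≈ 0.11111)
K(v, W) = ⅑
K(4, A(-4, 1)) + E(-5, R)*(-13) = ⅑ + (1 + (-5)²)*(-13) = ⅑ + (1 + 25)*(-13) = ⅑ + 26*(-13) = ⅑ - 338 = -3041/9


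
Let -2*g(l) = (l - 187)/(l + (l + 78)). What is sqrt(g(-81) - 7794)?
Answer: I*sqrt(13751430)/42 ≈ 88.293*I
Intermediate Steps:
g(l) = -(-187 + l)/(2*(78 + 2*l)) (g(l) = -(l - 187)/(2*(l + (l + 78))) = -(-187 + l)/(2*(l + (78 + l))) = -(-187 + l)/(2*(78 + 2*l)))
sqrt(g(-81) - 7794) = sqrt((187 - 1*(-81))/(4*(39 - 81)) - 7794) = sqrt((1/4)*(187 + 81)/(-42) - 7794) = sqrt((1/4)*(-1/42)*268 - 7794) = sqrt(-67/42 - 7794) = sqrt(-327415/42) = I*sqrt(13751430)/42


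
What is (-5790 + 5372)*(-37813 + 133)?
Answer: 15750240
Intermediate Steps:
(-5790 + 5372)*(-37813 + 133) = -418*(-37680) = 15750240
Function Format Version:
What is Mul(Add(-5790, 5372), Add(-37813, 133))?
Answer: 15750240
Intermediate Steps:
Mul(Add(-5790, 5372), Add(-37813, 133)) = Mul(-418, -37680) = 15750240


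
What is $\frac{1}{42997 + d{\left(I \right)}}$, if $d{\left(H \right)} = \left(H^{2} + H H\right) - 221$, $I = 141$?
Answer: $\frac{1}{82538} \approx 1.2116 \cdot 10^{-5}$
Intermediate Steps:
$d{\left(H \right)} = -221 + 2 H^{2}$ ($d{\left(H \right)} = \left(H^{2} + H^{2}\right) - 221 = 2 H^{2} - 221 = -221 + 2 H^{2}$)
$\frac{1}{42997 + d{\left(I \right)}} = \frac{1}{42997 - \left(221 - 2 \cdot 141^{2}\right)} = \frac{1}{42997 + \left(-221 + 2 \cdot 19881\right)} = \frac{1}{42997 + \left(-221 + 39762\right)} = \frac{1}{42997 + 39541} = \frac{1}{82538}$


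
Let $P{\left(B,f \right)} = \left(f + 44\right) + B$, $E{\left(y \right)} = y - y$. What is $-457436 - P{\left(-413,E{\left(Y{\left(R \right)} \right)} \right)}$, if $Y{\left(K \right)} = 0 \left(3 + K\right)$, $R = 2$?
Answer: $-457067$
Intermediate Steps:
$Y{\left(K \right)} = 0$
$E{\left(y \right)} = 0$
$P{\left(B,f \right)} = 44 + B + f$ ($P{\left(B,f \right)} = \left(44 + f\right) + B = 44 + B + f$)
$-457436 - P{\left(-413,E{\left(Y{\left(R \right)} \right)} \right)} = -457436 - \left(44 - 413 + 0\right) = -457436 - -369 = -457436 + 369 = -457067$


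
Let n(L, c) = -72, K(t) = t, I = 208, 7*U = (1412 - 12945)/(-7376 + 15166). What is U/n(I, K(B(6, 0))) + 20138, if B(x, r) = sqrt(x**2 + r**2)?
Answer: 4161316927/206640 ≈ 20138.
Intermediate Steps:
U = -607/2870 (U = ((1412 - 12945)/(-7376 + 15166))/7 = (-11533/7790)/7 = (-11533*1/7790)/7 = (1/7)*(-607/410) = -607/2870 ≈ -0.21150)
B(x, r) = sqrt(r**2 + x**2)
U/n(I, K(B(6, 0))) + 20138 = -607/2870/(-72) + 20138 = -607/2870*(-1/72) + 20138 = 607/206640 + 20138 = 4161316927/206640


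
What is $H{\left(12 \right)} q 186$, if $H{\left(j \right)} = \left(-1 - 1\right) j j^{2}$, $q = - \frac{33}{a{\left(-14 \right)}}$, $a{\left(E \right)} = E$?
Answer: $- \frac{10606464}{7} \approx -1.5152 \cdot 10^{6}$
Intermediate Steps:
$q = \frac{33}{14}$ ($q = - \frac{33}{-14} = \left(-33\right) \left(- \frac{1}{14}\right) = \frac{33}{14} \approx 2.3571$)
$H{\left(j \right)} = - 2 j^{3}$ ($H{\left(j \right)} = - 2 j j^{2} = - 2 j^{3}$)
$H{\left(12 \right)} q 186 = - 2 \cdot 12^{3} \cdot \frac{33}{14} \cdot 186 = \left(-2\right) 1728 \cdot \frac{33}{14} \cdot 186 = \left(-3456\right) \frac{33}{14} \cdot 186 = \left(- \frac{57024}{7}\right) 186 = - \frac{10606464}{7}$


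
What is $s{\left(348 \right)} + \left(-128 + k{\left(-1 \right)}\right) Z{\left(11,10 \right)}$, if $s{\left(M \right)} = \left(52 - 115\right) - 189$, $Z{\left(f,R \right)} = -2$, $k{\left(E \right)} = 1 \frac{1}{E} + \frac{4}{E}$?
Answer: $14$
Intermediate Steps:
$k{\left(E \right)} = \frac{5}{E}$ ($k{\left(E \right)} = \frac{1}{E} + \frac{4}{E} = \frac{5}{E}$)
$s{\left(M \right)} = -252$ ($s{\left(M \right)} = -63 - 189 = -252$)
$s{\left(348 \right)} + \left(-128 + k{\left(-1 \right)}\right) Z{\left(11,10 \right)} = -252 + \left(-128 + \frac{5}{-1}\right) \left(-2\right) = -252 + \left(-128 + 5 \left(-1\right)\right) \left(-2\right) = -252 + \left(-128 - 5\right) \left(-2\right) = -252 - -266 = -252 + 266 = 14$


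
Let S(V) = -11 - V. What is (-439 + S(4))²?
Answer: 206116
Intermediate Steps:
(-439 + S(4))² = (-439 + (-11 - 1*4))² = (-439 + (-11 - 4))² = (-439 - 15)² = (-454)² = 206116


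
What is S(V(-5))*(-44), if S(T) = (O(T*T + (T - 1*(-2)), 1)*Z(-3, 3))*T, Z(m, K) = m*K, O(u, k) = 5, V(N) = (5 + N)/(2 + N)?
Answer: 0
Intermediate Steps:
V(N) = (5 + N)/(2 + N)
Z(m, K) = K*m
S(T) = -45*T (S(T) = (5*(3*(-3)))*T = (5*(-9))*T = -45*T)
S(V(-5))*(-44) = -45*(5 - 5)/(2 - 5)*(-44) = -45*0/(-3)*(-44) = -(-15)*0*(-44) = -45*0*(-44) = 0*(-44) = 0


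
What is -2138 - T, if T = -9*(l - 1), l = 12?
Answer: -2039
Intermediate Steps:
T = -99 (T = -9*(12 - 1) = -9*11 = -99)
-2138 - T = -2138 - 1*(-99) = -2138 + 99 = -2039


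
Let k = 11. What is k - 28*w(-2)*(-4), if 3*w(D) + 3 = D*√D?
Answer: -101 - 224*I*√2/3 ≈ -101.0 - 105.59*I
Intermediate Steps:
w(D) = -1 + D^(3/2)/3 (w(D) = -1 + (D*√D)/3 = -1 + D^(3/2)/3)
k - 28*w(-2)*(-4) = 11 - 28*(-1 + (-2)^(3/2)/3)*(-4) = 11 - 28*(-1 + (-2*I*√2)/3)*(-4) = 11 - 28*(-1 - 2*I*√2/3)*(-4) = 11 - 28*(4 + 8*I*√2/3) = 11 + (-112 - 224*I*√2/3) = -101 - 224*I*√2/3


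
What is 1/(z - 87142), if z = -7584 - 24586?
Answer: -1/119312 ≈ -8.3814e-6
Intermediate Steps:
z = -32170
1/(z - 87142) = 1/(-32170 - 87142) = 1/(-119312) = -1/119312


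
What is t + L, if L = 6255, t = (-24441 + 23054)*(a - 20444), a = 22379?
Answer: -2677590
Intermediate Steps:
t = -2683845 (t = (-24441 + 23054)*(22379 - 20444) = -1387*1935 = -2683845)
t + L = -2683845 + 6255 = -2677590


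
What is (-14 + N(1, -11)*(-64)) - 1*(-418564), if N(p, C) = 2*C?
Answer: 419958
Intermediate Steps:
(-14 + N(1, -11)*(-64)) - 1*(-418564) = (-14 + (2*(-11))*(-64)) - 1*(-418564) = (-14 - 22*(-64)) + 418564 = (-14 + 1408) + 418564 = 1394 + 418564 = 419958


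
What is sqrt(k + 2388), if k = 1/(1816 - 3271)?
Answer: sqrt(5055454245)/1455 ≈ 48.867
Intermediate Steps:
k = -1/1455 (k = 1/(-1455) = -1/1455 ≈ -0.00068729)
sqrt(k + 2388) = sqrt(-1/1455 + 2388) = sqrt(3474539/1455) = sqrt(5055454245)/1455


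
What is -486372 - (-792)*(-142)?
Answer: -598836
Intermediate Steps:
-486372 - (-792)*(-142) = -486372 - 1*112464 = -486372 - 112464 = -598836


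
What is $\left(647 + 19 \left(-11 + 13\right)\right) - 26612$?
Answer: $-25927$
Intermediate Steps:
$\left(647 + 19 \left(-11 + 13\right)\right) - 26612 = \left(647 + 19 \cdot 2\right) - 26612 = \left(647 + 38\right) - 26612 = 685 - 26612 = -25927$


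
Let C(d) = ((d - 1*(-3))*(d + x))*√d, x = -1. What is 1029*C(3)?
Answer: 12348*√3 ≈ 21387.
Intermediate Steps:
C(d) = √d*(-1 + d)*(3 + d) (C(d) = ((d - 1*(-3))*(d - 1))*√d = ((d + 3)*(-1 + d))*√d = ((3 + d)*(-1 + d))*√d = ((-1 + d)*(3 + d))*√d = √d*(-1 + d)*(3 + d))
1029*C(3) = 1029*(√3*(-3 + 3² + 2*3)) = 1029*(√3*(-3 + 9 + 6)) = 1029*(√3*12) = 1029*(12*√3) = 12348*√3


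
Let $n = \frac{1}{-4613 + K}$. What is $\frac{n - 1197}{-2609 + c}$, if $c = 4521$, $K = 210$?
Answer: $- \frac{658799}{1052317} \approx -0.62605$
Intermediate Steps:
$n = - \frac{1}{4403}$ ($n = \frac{1}{-4613 + 210} = \frac{1}{-4403} = - \frac{1}{4403} \approx -0.00022712$)
$\frac{n - 1197}{-2609 + c} = \frac{- \frac{1}{4403} - 1197}{-2609 + 4521} = - \frac{5270392}{4403 \cdot 1912} = \left(- \frac{5270392}{4403}\right) \frac{1}{1912} = - \frac{658799}{1052317}$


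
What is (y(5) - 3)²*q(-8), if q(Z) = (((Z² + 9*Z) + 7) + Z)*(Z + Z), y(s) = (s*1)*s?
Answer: 69696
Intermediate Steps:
y(s) = s² (y(s) = s*s = s²)
q(Z) = 2*Z*(7 + Z² + 10*Z) (q(Z) = ((7 + Z² + 9*Z) + Z)*(2*Z) = (7 + Z² + 10*Z)*(2*Z) = 2*Z*(7 + Z² + 10*Z))
(y(5) - 3)²*q(-8) = (5² - 3)²*(2*(-8)*(7 + (-8)² + 10*(-8))) = (25 - 3)²*(2*(-8)*(7 + 64 - 80)) = 22²*(2*(-8)*(-9)) = 484*144 = 69696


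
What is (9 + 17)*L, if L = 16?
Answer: 416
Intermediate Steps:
(9 + 17)*L = (9 + 17)*16 = 26*16 = 416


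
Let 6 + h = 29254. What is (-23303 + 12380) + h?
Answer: 18325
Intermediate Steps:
h = 29248 (h = -6 + 29254 = 29248)
(-23303 + 12380) + h = (-23303 + 12380) + 29248 = -10923 + 29248 = 18325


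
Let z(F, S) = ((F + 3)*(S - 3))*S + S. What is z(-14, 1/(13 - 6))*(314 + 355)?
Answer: 151863/49 ≈ 3099.2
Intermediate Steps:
z(F, S) = S + S*(-3 + S)*(3 + F) (z(F, S) = ((3 + F)*(-3 + S))*S + S = ((-3 + S)*(3 + F))*S + S = S*(-3 + S)*(3 + F) + S = S + S*(-3 + S)*(3 + F))
z(-14, 1/(13 - 6))*(314 + 355) = ((-8 - 3*(-14) + 3/(13 - 6) - 14/(13 - 6))/(13 - 6))*(314 + 355) = ((-8 + 42 + 3/7 - 14/7)/7)*669 = ((-8 + 42 + 3*(⅐) - 14*⅐)/7)*669 = ((-8 + 42 + 3/7 - 2)/7)*669 = ((⅐)*(227/7))*669 = (227/49)*669 = 151863/49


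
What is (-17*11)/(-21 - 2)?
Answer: 187/23 ≈ 8.1304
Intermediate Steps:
(-17*11)/(-21 - 2) = -187/(-23) = -187*(-1/23) = 187/23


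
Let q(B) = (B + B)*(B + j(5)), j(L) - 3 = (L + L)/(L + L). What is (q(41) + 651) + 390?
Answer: 4731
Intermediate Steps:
j(L) = 4 (j(L) = 3 + (L + L)/(L + L) = 3 + (2*L)/((2*L)) = 3 + (2*L)*(1/(2*L)) = 3 + 1 = 4)
q(B) = 2*B*(4 + B) (q(B) = (B + B)*(B + 4) = (2*B)*(4 + B) = 2*B*(4 + B))
(q(41) + 651) + 390 = (2*41*(4 + 41) + 651) + 390 = (2*41*45 + 651) + 390 = (3690 + 651) + 390 = 4341 + 390 = 4731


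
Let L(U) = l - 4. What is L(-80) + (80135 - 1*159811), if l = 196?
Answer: -79484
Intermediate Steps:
L(U) = 192 (L(U) = 196 - 4 = 192)
L(-80) + (80135 - 1*159811) = 192 + (80135 - 1*159811) = 192 + (80135 - 159811) = 192 - 79676 = -79484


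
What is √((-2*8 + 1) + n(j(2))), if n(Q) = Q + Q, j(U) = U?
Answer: I*√11 ≈ 3.3166*I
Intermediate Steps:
n(Q) = 2*Q
√((-2*8 + 1) + n(j(2))) = √((-2*8 + 1) + 2*2) = √((-16 + 1) + 4) = √(-15 + 4) = √(-11) = I*√11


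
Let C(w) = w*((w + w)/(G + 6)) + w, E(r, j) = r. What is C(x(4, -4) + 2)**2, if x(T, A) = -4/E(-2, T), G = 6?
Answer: 400/9 ≈ 44.444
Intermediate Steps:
x(T, A) = 2 (x(T, A) = -4/(-2) = -4*(-1/2) = 2)
C(w) = w + w**2/6 (C(w) = w*((w + w)/(6 + 6)) + w = w*((2*w)/12) + w = w*((2*w)*(1/12)) + w = w*(w/6) + w = w**2/6 + w = w + w**2/6)
C(x(4, -4) + 2)**2 = ((2 + 2)*(6 + (2 + 2))/6)**2 = ((1/6)*4*(6 + 4))**2 = ((1/6)*4*10)**2 = (20/3)**2 = 400/9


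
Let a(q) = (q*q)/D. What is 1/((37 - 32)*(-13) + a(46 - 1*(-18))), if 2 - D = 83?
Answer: -81/9361 ≈ -0.0086529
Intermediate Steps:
D = -81 (D = 2 - 1*83 = 2 - 83 = -81)
a(q) = -q**2/81 (a(q) = (q*q)/(-81) = q**2*(-1/81) = -q**2/81)
1/((37 - 32)*(-13) + a(46 - 1*(-18))) = 1/((37 - 32)*(-13) - (46 - 1*(-18))**2/81) = 1/(5*(-13) - (46 + 18)**2/81) = 1/(-65 - 1/81*64**2) = 1/(-65 - 1/81*4096) = 1/(-65 - 4096/81) = 1/(-9361/81) = -81/9361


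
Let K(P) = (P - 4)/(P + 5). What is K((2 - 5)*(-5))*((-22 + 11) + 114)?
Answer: 1133/20 ≈ 56.650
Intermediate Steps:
K(P) = (-4 + P)/(5 + P)
K((2 - 5)*(-5))*((-22 + 11) + 114) = ((-4 + (2 - 5)*(-5))/(5 + (2 - 5)*(-5)))*((-22 + 11) + 114) = ((-4 - 3*(-5))/(5 - 3*(-5)))*(-11 + 114) = ((-4 + 15)/(5 + 15))*103 = (11/20)*103 = 1133/20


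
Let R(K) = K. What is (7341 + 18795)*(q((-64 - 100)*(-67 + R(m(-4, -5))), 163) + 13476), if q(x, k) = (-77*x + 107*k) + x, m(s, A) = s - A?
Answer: -20692054152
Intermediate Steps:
q(x, k) = -76*x + 107*k
(7341 + 18795)*(q((-64 - 100)*(-67 + R(m(-4, -5))), 163) + 13476) = (7341 + 18795)*((-76*(-64 - 100)*(-67 + (-4 - 1*(-5))) + 107*163) + 13476) = 26136*((-(-12464)*(-67 + (-4 + 5)) + 17441) + 13476) = 26136*((-(-12464)*(-67 + 1) + 17441) + 13476) = 26136*((-(-12464)*(-66) + 17441) + 13476) = 26136*((-76*10824 + 17441) + 13476) = 26136*((-822624 + 17441) + 13476) = 26136*(-805183 + 13476) = 26136*(-791707) = -20692054152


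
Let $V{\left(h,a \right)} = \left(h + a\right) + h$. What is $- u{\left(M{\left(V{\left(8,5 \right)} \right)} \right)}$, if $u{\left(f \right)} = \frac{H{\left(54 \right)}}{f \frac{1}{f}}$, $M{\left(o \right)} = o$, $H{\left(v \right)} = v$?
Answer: $-54$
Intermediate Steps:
$V{\left(h,a \right)} = a + 2 h$ ($V{\left(h,a \right)} = \left(a + h\right) + h = a + 2 h$)
$u{\left(f \right)} = 54$ ($u{\left(f \right)} = \frac{54}{f \frac{1}{f}} = \frac{54}{1} = 54 \cdot 1 = 54$)
$- u{\left(M{\left(V{\left(8,5 \right)} \right)} \right)} = \left(-1\right) 54 = -54$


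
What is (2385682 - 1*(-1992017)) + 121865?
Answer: 4499564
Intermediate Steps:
(2385682 - 1*(-1992017)) + 121865 = (2385682 + 1992017) + 121865 = 4377699 + 121865 = 4499564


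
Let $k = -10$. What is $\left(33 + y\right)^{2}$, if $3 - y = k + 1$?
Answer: $2025$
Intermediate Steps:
$y = 12$ ($y = 3 - \left(-10 + 1\right) = 3 - -9 = 3 + 9 = 12$)
$\left(33 + y\right)^{2} = \left(33 + 12\right)^{2} = 45^{2} = 2025$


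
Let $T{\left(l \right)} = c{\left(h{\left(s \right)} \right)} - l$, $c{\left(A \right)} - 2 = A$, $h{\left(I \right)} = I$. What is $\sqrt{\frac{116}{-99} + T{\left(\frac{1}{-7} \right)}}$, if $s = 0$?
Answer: $\frac{\sqrt{51821}}{231} \approx 0.98546$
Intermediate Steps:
$c{\left(A \right)} = 2 + A$
$T{\left(l \right)} = 2 - l$ ($T{\left(l \right)} = \left(2 + 0\right) - l = 2 - l$)
$\sqrt{\frac{116}{-99} + T{\left(\frac{1}{-7} \right)}} = \sqrt{\frac{116}{-99} + \left(2 - \frac{1}{-7}\right)} = \sqrt{116 \left(- \frac{1}{99}\right) + \left(2 - - \frac{1}{7}\right)} = \sqrt{- \frac{116}{99} + \left(2 + \frac{1}{7}\right)} = \sqrt{- \frac{116}{99} + \frac{15}{7}} = \sqrt{\frac{673}{693}} = \frac{\sqrt{51821}}{231}$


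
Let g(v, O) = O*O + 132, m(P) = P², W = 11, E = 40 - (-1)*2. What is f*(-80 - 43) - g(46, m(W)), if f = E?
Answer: -19939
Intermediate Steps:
E = 42 (E = 40 - 1*(-2) = 40 + 2 = 42)
f = 42
g(v, O) = 132 + O² (g(v, O) = O² + 132 = 132 + O²)
f*(-80 - 43) - g(46, m(W)) = 42*(-80 - 43) - (132 + (11²)²) = 42*(-123) - (132 + 121²) = -5166 - (132 + 14641) = -5166 - 1*14773 = -5166 - 14773 = -19939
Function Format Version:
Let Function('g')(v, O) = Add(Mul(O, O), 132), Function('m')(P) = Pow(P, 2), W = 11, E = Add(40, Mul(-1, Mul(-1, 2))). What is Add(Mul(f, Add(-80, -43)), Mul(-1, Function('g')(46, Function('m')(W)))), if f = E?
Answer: -19939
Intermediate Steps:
E = 42 (E = Add(40, Mul(-1, -2)) = Add(40, 2) = 42)
f = 42
Function('g')(v, O) = Add(132, Pow(O, 2)) (Function('g')(v, O) = Add(Pow(O, 2), 132) = Add(132, Pow(O, 2)))
Add(Mul(f, Add(-80, -43)), Mul(-1, Function('g')(46, Function('m')(W)))) = Add(Mul(42, Add(-80, -43)), Mul(-1, Add(132, Pow(Pow(11, 2), 2)))) = Add(Mul(42, -123), Mul(-1, Add(132, Pow(121, 2)))) = Add(-5166, Mul(-1, Add(132, 14641))) = Add(-5166, Mul(-1, 14773)) = Add(-5166, -14773) = -19939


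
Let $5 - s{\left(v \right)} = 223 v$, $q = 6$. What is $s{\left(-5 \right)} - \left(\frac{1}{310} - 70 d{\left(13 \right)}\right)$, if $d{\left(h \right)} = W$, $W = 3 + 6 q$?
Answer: $\frac{1193499}{310} \approx 3850.0$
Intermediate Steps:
$W = 39$ ($W = 3 + 6 \cdot 6 = 3 + 36 = 39$)
$s{\left(v \right)} = 5 - 223 v$
$d{\left(h \right)} = 39$
$s{\left(-5 \right)} - \left(\frac{1}{310} - 70 d{\left(13 \right)}\right) = \left(5 - -1115\right) - \left(\frac{1}{310} - 2730\right) = \left(5 + 1115\right) - \left(\frac{1}{310} - 2730\right) = 1120 - - \frac{846299}{310} = 1120 + \frac{846299}{310} = \frac{1193499}{310}$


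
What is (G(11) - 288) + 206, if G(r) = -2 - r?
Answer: -95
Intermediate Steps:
(G(11) - 288) + 206 = ((-2 - 1*11) - 288) + 206 = ((-2 - 11) - 288) + 206 = (-13 - 288) + 206 = -301 + 206 = -95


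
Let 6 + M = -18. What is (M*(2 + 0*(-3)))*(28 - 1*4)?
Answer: -1152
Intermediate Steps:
M = -24 (M = -6 - 18 = -24)
(M*(2 + 0*(-3)))*(28 - 1*4) = (-24*(2 + 0*(-3)))*(28 - 1*4) = (-24*(2 + 0))*(28 - 4) = -24*2*24 = -48*24 = -1152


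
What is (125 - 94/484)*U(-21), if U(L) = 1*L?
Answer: -634263/242 ≈ -2620.9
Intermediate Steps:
U(L) = L
(125 - 94/484)*U(-21) = (125 - 94/484)*(-21) = (125 - 94*1/484)*(-21) = (125 - 47/242)*(-21) = (30203/242)*(-21) = -634263/242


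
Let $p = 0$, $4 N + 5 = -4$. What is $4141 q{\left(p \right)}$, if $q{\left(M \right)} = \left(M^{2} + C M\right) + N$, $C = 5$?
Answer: $- \frac{37269}{4} \approx -9317.3$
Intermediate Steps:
$N = - \frac{9}{4}$ ($N = - \frac{5}{4} + \frac{1}{4} \left(-4\right) = - \frac{5}{4} - 1 = - \frac{9}{4} \approx -2.25$)
$q{\left(M \right)} = - \frac{9}{4} + M^{2} + 5 M$ ($q{\left(M \right)} = \left(M^{2} + 5 M\right) - \frac{9}{4} = - \frac{9}{4} + M^{2} + 5 M$)
$4141 q{\left(p \right)} = 4141 \left(- \frac{9}{4} + 0^{2} + 5 \cdot 0\right) = 4141 \left(- \frac{9}{4} + 0 + 0\right) = 4141 \left(- \frac{9}{4}\right) = - \frac{37269}{4}$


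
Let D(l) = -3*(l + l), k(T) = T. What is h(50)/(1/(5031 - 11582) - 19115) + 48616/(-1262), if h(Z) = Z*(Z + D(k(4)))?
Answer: -1524639529014/39507656473 ≈ -38.591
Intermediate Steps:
D(l) = -6*l
h(Z) = Z*(-24 + Z) (h(Z) = Z*(Z - 6*4) = Z*(Z - 24) = Z*(-24 + Z))
h(50)/(1/(5031 - 11582) - 19115) + 48616/(-1262) = (50*(-24 + 50))/(1/(5031 - 11582) - 19115) + 48616/(-1262) = (50*26)/(1/(-6551) - 19115) + 48616*(-1/1262) = 1300/(-1/6551 - 19115) - 24308/631 = 1300/(-125222366/6551) - 24308/631 = 1300*(-6551/125222366) - 24308/631 = -4258150/62611183 - 24308/631 = -1524639529014/39507656473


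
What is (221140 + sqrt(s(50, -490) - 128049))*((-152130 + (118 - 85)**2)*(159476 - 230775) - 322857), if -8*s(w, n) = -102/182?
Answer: 2381401242758280 + 5384374701*I*sqrt(16965971022)/182 ≈ 2.3814e+15 + 3.8535e+12*I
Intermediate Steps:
s(w, n) = 51/728 (s(w, n) = -(-51)/(4*182) = -1/8*(-51/91) = 51/728)
(221140 + sqrt(s(50, -490) - 128049))*((-152130 + (118 - 85)**2)*(159476 - 230775) - 322857) = (221140 + sqrt(51/728 - 128049))*((-152130 + (118 - 85)**2)*(159476 - 230775) - 322857) = (221140 + sqrt(-93219621/728))*((-152130 + 33**2)*(-71299) - 322857) = (221140 + I*sqrt(16965971022)/364)*((-152130 + 1089)*(-71299) - 322857) = (221140 + I*sqrt(16965971022)/364)*(-151041*(-71299) - 322857) = (221140 + I*sqrt(16965971022)/364)*(10769072259 - 322857) = (221140 + I*sqrt(16965971022)/364)*10768749402 = 2381401242758280 + 5384374701*I*sqrt(16965971022)/182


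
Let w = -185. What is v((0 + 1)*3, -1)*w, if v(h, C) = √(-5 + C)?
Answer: -185*I*√6 ≈ -453.16*I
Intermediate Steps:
v((0 + 1)*3, -1)*w = √(-5 - 1)*(-185) = √(-6)*(-185) = (I*√6)*(-185) = -185*I*√6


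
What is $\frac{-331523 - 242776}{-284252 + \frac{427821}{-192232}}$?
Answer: $\frac{110398645368}{54642758285} \approx 2.0204$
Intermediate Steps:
$\frac{-331523 - 242776}{-284252 + \frac{427821}{-192232}} = - \frac{574299}{-284252 + 427821 \left(- \frac{1}{192232}\right)} = - \frac{574299}{-284252 - \frac{427821}{192232}} = - \frac{574299}{- \frac{54642758285}{192232}} = \left(-574299\right) \left(- \frac{192232}{54642758285}\right) = \frac{110398645368}{54642758285}$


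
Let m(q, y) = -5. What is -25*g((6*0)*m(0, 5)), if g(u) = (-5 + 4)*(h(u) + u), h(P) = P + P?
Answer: 0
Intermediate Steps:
h(P) = 2*P
g(u) = -3*u (g(u) = (-5 + 4)*(2*u + u) = -3*u)
-25*g((6*0)*m(0, 5)) = -(-75)*(6*0)*(-5) = -(-75)*0*(-5) = -(-75)*0 = -25*0 = 0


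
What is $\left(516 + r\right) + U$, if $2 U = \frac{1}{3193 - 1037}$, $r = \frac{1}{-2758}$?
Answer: $\frac{438323313}{849464} \approx 516.0$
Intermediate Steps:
$r = - \frac{1}{2758} \approx -0.00036258$
$U = \frac{1}{4312}$ ($U = \frac{1}{2 \left(3193 - 1037\right)} = \frac{1}{2 \cdot 2156} = \frac{1}{2} \cdot \frac{1}{2156} = \frac{1}{4312} \approx 0.00023191$)
$\left(516 + r\right) + U = \left(516 - \frac{1}{2758}\right) + \frac{1}{4312} = \frac{1423127}{2758} + \frac{1}{4312} = \frac{438323313}{849464}$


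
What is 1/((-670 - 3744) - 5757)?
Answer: -1/10171 ≈ -9.8319e-5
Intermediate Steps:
1/((-670 - 3744) - 5757) = 1/(-4414 - 5757) = 1/(-10171) = -1/10171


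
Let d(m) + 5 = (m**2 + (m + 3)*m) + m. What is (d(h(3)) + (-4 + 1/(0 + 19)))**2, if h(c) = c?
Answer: 160000/361 ≈ 443.21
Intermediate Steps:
d(m) = -5 + m + m**2 + m*(3 + m) (d(m) = -5 + ((m**2 + (m + 3)*m) + m) = -5 + ((m**2 + (3 + m)*m) + m) = -5 + ((m**2 + m*(3 + m)) + m) = -5 + (m + m**2 + m*(3 + m)) = -5 + m + m**2 + m*(3 + m))
(d(h(3)) + (-4 + 1/(0 + 19)))**2 = ((-5 + 2*3**2 + 4*3) + (-4 + 1/(0 + 19)))**2 = ((-5 + 2*9 + 12) + (-4 + 1/19))**2 = ((-5 + 18 + 12) + (-4 + 1/19))**2 = (25 - 75/19)**2 = (400/19)**2 = 160000/361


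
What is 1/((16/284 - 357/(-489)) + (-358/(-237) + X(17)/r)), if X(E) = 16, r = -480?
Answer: 9142670/20695481 ≈ 0.44177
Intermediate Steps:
1/((16/284 - 357/(-489)) + (-358/(-237) + X(17)/r)) = 1/((16/284 - 357/(-489)) + (-358/(-237) + 16/(-480))) = 1/((16*(1/284) - 357*(-1/489)) + (-358*(-1/237) + 16*(-1/480))) = 1/((4/71 + 119/163) + (358/237 - 1/30)) = 1/(9101/11573 + 1167/790) = 1/(20695481/9142670) = 9142670/20695481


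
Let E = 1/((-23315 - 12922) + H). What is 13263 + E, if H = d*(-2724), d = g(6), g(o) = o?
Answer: 697381802/52581 ≈ 13263.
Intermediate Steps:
d = 6
H = -16344 (H = 6*(-2724) = -16344)
E = -1/52581 (E = 1/((-23315 - 12922) - 16344) = 1/(-36237 - 16344) = 1/(-52581) = -1/52581 ≈ -1.9018e-5)
13263 + E = 13263 - 1/52581 = 697381802/52581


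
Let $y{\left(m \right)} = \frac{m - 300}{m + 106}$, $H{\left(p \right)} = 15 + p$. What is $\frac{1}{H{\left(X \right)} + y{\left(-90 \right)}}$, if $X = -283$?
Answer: $- \frac{8}{2339} \approx -0.0034203$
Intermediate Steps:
$y{\left(m \right)} = \frac{-300 + m}{106 + m}$
$\frac{1}{H{\left(X \right)} + y{\left(-90 \right)}} = \frac{1}{\left(15 - 283\right) + \frac{-300 - 90}{106 - 90}} = \frac{1}{-268 + \frac{1}{16} \left(-390\right)} = \frac{1}{-268 - \frac{195}{8}} = \frac{1}{- \frac{2339}{8}} = - \frac{8}{2339}$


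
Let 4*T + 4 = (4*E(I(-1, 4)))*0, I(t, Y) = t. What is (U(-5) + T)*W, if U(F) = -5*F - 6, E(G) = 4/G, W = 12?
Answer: 216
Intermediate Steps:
U(F) = -6 - 5*F
T = -1 (T = -1 + ((4*(4/(-1)))*0)/4 = -1 + ((4*(4*(-1)))*0)/4 = -1 + ((4*(-4))*0)/4 = -1 + (-16*0)/4 = -1 + (¼)*0 = -1 + 0 = -1)
(U(-5) + T)*W = ((-6 - 5*(-5)) - 1)*12 = ((-6 + 25) - 1)*12 = (19 - 1)*12 = 18*12 = 216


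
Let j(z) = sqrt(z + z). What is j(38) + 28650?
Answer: 28650 + 2*sqrt(19) ≈ 28659.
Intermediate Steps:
j(z) = sqrt(2)*sqrt(z) (j(z) = sqrt(2*z) = sqrt(2)*sqrt(z))
j(38) + 28650 = sqrt(2)*sqrt(38) + 28650 = 2*sqrt(19) + 28650 = 28650 + 2*sqrt(19)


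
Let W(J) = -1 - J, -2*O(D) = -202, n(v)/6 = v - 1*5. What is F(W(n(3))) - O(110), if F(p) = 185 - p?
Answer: 73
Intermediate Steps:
n(v) = -30 + 6*v (n(v) = 6*(v - 1*5) = 6*(v - 5) = 6*(-5 + v) = -30 + 6*v)
O(D) = 101 (O(D) = -1/2*(-202) = 101)
F(W(n(3))) - O(110) = (185 - (-1 - (-30 + 6*3))) - 1*101 = (185 - (-1 - (-30 + 18))) - 101 = (185 - (-1 - 1*(-12))) - 101 = (185 - (-1 + 12)) - 101 = (185 - 1*11) - 101 = (185 - 11) - 101 = 174 - 101 = 73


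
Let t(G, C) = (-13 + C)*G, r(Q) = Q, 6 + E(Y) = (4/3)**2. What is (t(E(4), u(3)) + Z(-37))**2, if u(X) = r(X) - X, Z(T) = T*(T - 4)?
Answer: 200137609/81 ≈ 2.4708e+6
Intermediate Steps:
E(Y) = -38/9 (E(Y) = -6 + (4/3)**2 = -6 + 16/9 = -38/9)
Z(T) = T*(-4 + T)
u(X) = 0 (u(X) = X - X = 0)
t(G, C) = G*(-13 + C)
(t(E(4), u(3)) + Z(-37))**2 = (-38*(-13 + 0)/9 - 37*(-4 - 37))**2 = (-38/9*(-13) - 37*(-41))**2 = (494/9 + 1517)**2 = (14147/9)**2 = 200137609/81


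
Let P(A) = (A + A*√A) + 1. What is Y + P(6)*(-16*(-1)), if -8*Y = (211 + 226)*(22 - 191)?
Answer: 74749/8 + 96*√6 ≈ 9578.8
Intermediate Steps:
Y = 73853/8 (Y = -(211 + 226)*(22 - 191)/8 = -437*(-169)/8 = -⅛*(-73853) = 73853/8 ≈ 9231.6)
P(A) = 1 + A + A^(3/2) (P(A) = (A + A^(3/2)) + 1 = 1 + A + A^(3/2))
Y + P(6)*(-16*(-1)) = 73853/8 + (1 + 6 + 6^(3/2))*(-16*(-1)) = 73853/8 + (1 + 6 + 6*√6)*16 = 73853/8 + (7 + 6*√6)*16 = 73853/8 + (112 + 96*√6) = 74749/8 + 96*√6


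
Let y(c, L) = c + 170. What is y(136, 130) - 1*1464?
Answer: -1158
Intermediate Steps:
y(c, L) = 170 + c
y(136, 130) - 1*1464 = (170 + 136) - 1*1464 = 306 - 1464 = -1158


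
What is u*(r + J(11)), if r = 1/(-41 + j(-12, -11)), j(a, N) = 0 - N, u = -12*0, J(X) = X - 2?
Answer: 0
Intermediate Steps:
J(X) = -2 + X
u = 0
j(a, N) = -N
r = -1/30 (r = 1/(-41 - 1*(-11)) = 1/(-41 + 11) = 1/(-30) = -1/30 ≈ -0.033333)
u*(r + J(11)) = 0*(-1/30 + (-2 + 11)) = 0*(-1/30 + 9) = 0*(269/30) = 0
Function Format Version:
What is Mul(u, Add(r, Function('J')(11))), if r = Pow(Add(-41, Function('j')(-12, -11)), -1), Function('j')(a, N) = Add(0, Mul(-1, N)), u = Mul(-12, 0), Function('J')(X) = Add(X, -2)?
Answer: 0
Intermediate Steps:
Function('J')(X) = Add(-2, X)
u = 0
Function('j')(a, N) = Mul(-1, N)
r = Rational(-1, 30) (r = Pow(Add(-41, Mul(-1, -11)), -1) = Pow(Add(-41, 11), -1) = Pow(-30, -1) = Rational(-1, 30) ≈ -0.033333)
Mul(u, Add(r, Function('J')(11))) = Mul(0, Add(Rational(-1, 30), Add(-2, 11))) = Mul(0, Add(Rational(-1, 30), 9)) = Mul(0, Rational(269, 30)) = 0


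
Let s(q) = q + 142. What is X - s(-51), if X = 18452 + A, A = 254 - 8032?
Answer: 10583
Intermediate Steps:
A = -7778
X = 10674 (X = 18452 - 7778 = 10674)
s(q) = 142 + q
X - s(-51) = 10674 - (142 - 51) = 10674 - 1*91 = 10674 - 91 = 10583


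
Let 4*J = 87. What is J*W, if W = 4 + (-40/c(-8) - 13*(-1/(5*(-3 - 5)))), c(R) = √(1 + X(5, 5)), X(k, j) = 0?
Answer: -126411/160 ≈ -790.07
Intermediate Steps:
J = 87/4 (J = (¼)*87 = 87/4 ≈ 21.750)
c(R) = 1 (c(R) = √(1 + 0) = √1 = 1)
W = -1453/40 (W = 4 + (-40/1 - 13*(-1/(5*(-3 - 5)))) = 4 + (-40*1 - 13/((-8*(-5)))) = 4 + (-40 - 13/40) = 4 - 1613/40 = -1453/40 ≈ -36.325)
J*W = (87/4)*(-1453/40) = -126411/160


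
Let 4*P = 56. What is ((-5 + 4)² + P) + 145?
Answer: 160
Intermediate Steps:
P = 14 (P = (¼)*56 = 14)
((-5 + 4)² + P) + 145 = ((-5 + 4)² + 14) + 145 = ((-1)² + 14) + 145 = (1 + 14) + 145 = 15 + 145 = 160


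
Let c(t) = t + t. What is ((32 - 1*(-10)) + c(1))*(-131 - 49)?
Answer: -7920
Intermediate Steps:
c(t) = 2*t
((32 - 1*(-10)) + c(1))*(-131 - 49) = ((32 - 1*(-10)) + 2*1)*(-131 - 49) = ((32 + 10) + 2)*(-180) = (42 + 2)*(-180) = 44*(-180) = -7920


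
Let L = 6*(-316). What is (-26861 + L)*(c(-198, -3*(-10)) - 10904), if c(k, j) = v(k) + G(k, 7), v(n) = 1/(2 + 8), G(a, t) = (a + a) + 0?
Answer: 3249512243/10 ≈ 3.2495e+8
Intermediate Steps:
G(a, t) = 2*a (G(a, t) = 2*a + 0 = 2*a)
v(n) = 1/10
c(k, j) = 1/10 + 2*k
L = -1896
(-26861 + L)*(c(-198, -3*(-10)) - 10904) = (-26861 - 1896)*((1/10 + 2*(-198)) - 10904) = -28757*((1/10 - 396) - 10904) = -28757*(-3959/10 - 10904) = -28757*(-112999/10) = 3249512243/10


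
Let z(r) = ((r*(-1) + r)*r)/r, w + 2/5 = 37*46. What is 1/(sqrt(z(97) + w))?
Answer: sqrt(10635)/4254 ≈ 0.024242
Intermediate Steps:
w = 8508/5 (w = -2/5 + 37*46 = -2/5 + 1702 = 8508/5 ≈ 1701.6)
z(r) = 0 (z(r) = ((-r + r)*r)/r = (0*r)/r = 0/r = 0)
1/(sqrt(z(97) + w)) = 1/(sqrt(0 + 8508/5)) = 1/(sqrt(8508/5)) = 1/(2*sqrt(10635)/5) = sqrt(10635)/4254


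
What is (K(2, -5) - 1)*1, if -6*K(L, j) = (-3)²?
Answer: -5/2 ≈ -2.5000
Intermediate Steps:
K(L, j) = -3/2 (K(L, j) = -⅙*(-3)² = -⅙*9 = -3/2)
(K(2, -5) - 1)*1 = (-3/2 - 1)*1 = -5/2*1 = -5/2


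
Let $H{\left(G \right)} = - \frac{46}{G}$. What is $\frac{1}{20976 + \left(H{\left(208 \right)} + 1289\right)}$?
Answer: $\frac{104}{2315537} \approx 4.4914 \cdot 10^{-5}$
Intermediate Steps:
$\frac{1}{20976 + \left(H{\left(208 \right)} + 1289\right)} = \frac{1}{20976 + \left(- \frac{46}{208} + 1289\right)} = \frac{1}{20976 + \left(\left(-46\right) \frac{1}{208} + 1289\right)} = \frac{1}{20976 + \left(- \frac{23}{104} + 1289\right)} = \frac{1}{20976 + \frac{134033}{104}} = \frac{1}{\frac{2315537}{104}} = \frac{104}{2315537}$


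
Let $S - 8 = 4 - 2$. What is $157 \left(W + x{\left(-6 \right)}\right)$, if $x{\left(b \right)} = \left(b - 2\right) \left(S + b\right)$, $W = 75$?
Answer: $6751$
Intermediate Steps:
$S = 10$ ($S = 8 + \left(4 - 2\right) = 8 + 2 = 10$)
$x{\left(b \right)} = \left(-2 + b\right) \left(10 + b\right)$ ($x{\left(b \right)} = \left(b - 2\right) \left(10 + b\right) = \left(-2 + b\right) \left(10 + b\right)$)
$157 \left(W + x{\left(-6 \right)}\right) = 157 \left(75 + \left(-20 + \left(-6\right)^{2} + 8 \left(-6\right)\right)\right) = 157 \left(75 - 32\right) = 157 \cdot 43 = 6751$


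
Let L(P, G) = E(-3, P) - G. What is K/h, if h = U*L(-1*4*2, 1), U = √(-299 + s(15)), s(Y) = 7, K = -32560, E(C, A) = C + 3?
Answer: -16280*I*√73/73 ≈ -1905.4*I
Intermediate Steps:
E(C, A) = 3 + C
U = 2*I*√73 (U = √(-299 + 7) = √(-292) = 2*I*√73 ≈ 17.088*I)
L(P, G) = -G (L(P, G) = (3 - 3) - G = 0 - G = -G)
h = -2*I*√73 (h = (2*I*√73)*(-1*1) = (2*I*√73)*(-1) = -2*I*√73 ≈ -17.088*I)
K/h = -32560*I*√73/146 = -16280*I*√73/73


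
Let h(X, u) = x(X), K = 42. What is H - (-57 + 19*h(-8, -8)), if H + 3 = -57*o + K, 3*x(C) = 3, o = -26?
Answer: 1559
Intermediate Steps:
x(C) = 1 (x(C) = (⅓)*3 = 1)
h(X, u) = 1
H = 1521 (H = -3 + (-57*(-26) + 42) = -3 + (1482 + 42) = -3 + 1524 = 1521)
H - (-57 + 19*h(-8, -8)) = 1521 - (-57 + 19*1) = 1521 - (-57 + 19) = 1521 - 1*(-38) = 1521 + 38 = 1559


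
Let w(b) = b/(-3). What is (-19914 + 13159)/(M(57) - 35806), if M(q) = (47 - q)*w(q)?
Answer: 965/5088 ≈ 0.18966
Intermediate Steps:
w(b) = -b/3 (w(b) = b*(-1/3) = -b/3)
M(q) = -q*(47 - q)/3 (M(q) = (47 - q)*(-q/3) = -q*(47 - q)/3)
(-19914 + 13159)/(M(57) - 35806) = (-19914 + 13159)/((1/3)*57*(-47 + 57) - 35806) = -6755/((1/3)*57*10 - 35806) = -6755/(190 - 35806) = -6755/(-35616) = -6755*(-1/35616) = 965/5088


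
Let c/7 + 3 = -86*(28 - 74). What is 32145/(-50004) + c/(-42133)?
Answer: -281603/216684 ≈ -1.2996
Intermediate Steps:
c = 27671 (c = -21 + 7*(-86*(28 - 74)) = -21 + 7*(-86*(-46)) = -21 + 7*3956 = -21 + 27692 = 27671)
32145/(-50004) + c/(-42133) = 32145/(-50004) + 27671/(-42133) = 32145*(-1/50004) + 27671*(-1/42133) = -10715/16668 - 3953/6019 = -281603/216684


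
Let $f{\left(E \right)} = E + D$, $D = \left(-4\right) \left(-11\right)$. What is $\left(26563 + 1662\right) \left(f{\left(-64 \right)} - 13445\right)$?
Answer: $-380049625$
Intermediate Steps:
$D = 44$
$f{\left(E \right)} = 44 + E$ ($f{\left(E \right)} = E + 44 = 44 + E$)
$\left(26563 + 1662\right) \left(f{\left(-64 \right)} - 13445\right) = \left(26563 + 1662\right) \left(\left(44 - 64\right) - 13445\right) = 28225 \left(-20 - 13445\right) = 28225 \left(-13465\right) = -380049625$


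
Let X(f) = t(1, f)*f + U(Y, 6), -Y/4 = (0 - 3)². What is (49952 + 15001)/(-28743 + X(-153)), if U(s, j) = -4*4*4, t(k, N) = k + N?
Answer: -9279/793 ≈ -11.701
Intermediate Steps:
Y = -36 (Y = -4*(0 - 3)² = -4*(-3)² = -4*9 = -36)
t(k, N) = N + k
U(s, j) = -64 (U(s, j) = -16*4 = -64)
X(f) = -64 + f*(1 + f) (X(f) = (f + 1)*f - 64 = (1 + f)*f - 64 = f*(1 + f) - 64 = -64 + f*(1 + f))
(49952 + 15001)/(-28743 + X(-153)) = (49952 + 15001)/(-28743 + (-64 - 153*(1 - 153))) = 64953/(-28743 + (-64 - 153*(-152))) = 64953/(-28743 + (-64 + 23256)) = 64953/(-28743 + 23192) = 64953/(-5551) = 64953*(-1/5551) = -9279/793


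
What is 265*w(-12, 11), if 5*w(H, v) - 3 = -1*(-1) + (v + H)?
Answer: 159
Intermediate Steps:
w(H, v) = 4/5 + H/5 + v/5 (w(H, v) = 3/5 + (-1*(-1) + (v + H))/5 = 3/5 + (1 + (H + v))/5 = 3/5 + (1 + H + v)/5 = 3/5 + (1/5 + H/5 + v/5) = 4/5 + H/5 + v/5)
265*w(-12, 11) = 265*(4/5 + (1/5)*(-12) + (1/5)*11) = 265*(4/5 - 12/5 + 11/5) = 265*(3/5) = 159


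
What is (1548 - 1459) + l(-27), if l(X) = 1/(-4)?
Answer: 355/4 ≈ 88.750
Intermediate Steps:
l(X) = -1/4
(1548 - 1459) + l(-27) = (1548 - 1459) - 1/4 = 89 - 1/4 = 355/4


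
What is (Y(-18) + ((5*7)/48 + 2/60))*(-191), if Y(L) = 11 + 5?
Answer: -256131/80 ≈ -3201.6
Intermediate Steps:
Y(L) = 16
(Y(-18) + ((5*7)/48 + 2/60))*(-191) = (16 + ((5*7)/48 + 2/60))*(-191) = (16 + (35*(1/48) + 2*(1/60)))*(-191) = (16 + (35/48 + 1/30))*(-191) = (16 + 61/80)*(-191) = (1341/80)*(-191) = -256131/80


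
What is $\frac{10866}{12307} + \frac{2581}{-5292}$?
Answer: $\frac{25738505}{65128644} \approx 0.3952$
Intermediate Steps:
$\frac{10866}{12307} + \frac{2581}{-5292} = 10866 \cdot \frac{1}{12307} + 2581 \left(- \frac{1}{5292}\right) = \frac{10866}{12307} - \frac{2581}{5292} = \frac{25738505}{65128644}$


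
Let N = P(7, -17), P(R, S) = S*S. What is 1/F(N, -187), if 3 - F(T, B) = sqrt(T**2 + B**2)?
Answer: -3/118481 - 17*sqrt(410)/118481 ≈ -0.0029306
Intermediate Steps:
P(R, S) = S**2
N = 289 (N = (-17)**2 = 289)
F(T, B) = 3 - sqrt(B**2 + T**2) (F(T, B) = 3 - sqrt(T**2 + B**2) = 3 - sqrt(B**2 + T**2))
1/F(N, -187) = 1/(3 - sqrt((-187)**2 + 289**2)) = 1/(3 - sqrt(34969 + 83521)) = 1/(3 - sqrt(118490)) = 1/(3 - 17*sqrt(410))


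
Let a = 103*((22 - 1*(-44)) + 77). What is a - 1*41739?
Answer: -27010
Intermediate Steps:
a = 14729 (a = 103*((22 + 44) + 77) = 103*(66 + 77) = 103*143 = 14729)
a - 1*41739 = 14729 - 1*41739 = 14729 - 41739 = -27010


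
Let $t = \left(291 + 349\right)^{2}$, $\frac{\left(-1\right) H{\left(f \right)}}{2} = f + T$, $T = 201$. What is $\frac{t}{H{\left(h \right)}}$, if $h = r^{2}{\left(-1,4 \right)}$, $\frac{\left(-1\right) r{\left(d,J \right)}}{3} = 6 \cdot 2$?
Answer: $- \frac{204800}{1497} \approx -136.81$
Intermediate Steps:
$r{\left(d,J \right)} = -36$ ($r{\left(d,J \right)} = - 3 \cdot 6 \cdot 2 = \left(-3\right) 12 = -36$)
$h = 1296$ ($h = \left(-36\right)^{2} = 1296$)
$H{\left(f \right)} = -402 - 2 f$ ($H{\left(f \right)} = - 2 \left(f + 201\right) = - 2 \left(201 + f\right) = -402 - 2 f$)
$t = 409600$ ($t = 640^{2} = 409600$)
$\frac{t}{H{\left(h \right)}} = \frac{409600}{-402 - 2592} = \frac{409600}{-2994} = 409600 \left(- \frac{1}{2994}\right) = - \frac{204800}{1497}$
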